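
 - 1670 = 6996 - 8666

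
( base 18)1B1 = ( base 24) lj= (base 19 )18A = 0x20B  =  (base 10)523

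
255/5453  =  255/5453=0.05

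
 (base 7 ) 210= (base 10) 105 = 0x69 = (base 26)41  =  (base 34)33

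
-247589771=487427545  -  735017316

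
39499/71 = 556 + 23/71 = 556.32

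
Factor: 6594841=11^1*79^1*7589^1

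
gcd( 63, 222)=3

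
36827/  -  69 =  - 36827/69 = - 533.72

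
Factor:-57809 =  - 57809^1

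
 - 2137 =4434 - 6571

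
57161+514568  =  571729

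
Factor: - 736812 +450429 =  - 286383  =  -  3^1*95461^1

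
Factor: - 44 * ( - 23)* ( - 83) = - 83996 = - 2^2 *11^1*23^1*83^1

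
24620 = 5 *4924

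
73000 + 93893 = 166893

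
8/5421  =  8/5421 = 0.00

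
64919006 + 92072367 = 156991373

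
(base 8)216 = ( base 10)142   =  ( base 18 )7G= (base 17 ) 86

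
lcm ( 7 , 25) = 175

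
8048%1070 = 558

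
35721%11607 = 900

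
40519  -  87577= - 47058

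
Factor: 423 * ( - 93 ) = - 39339=- 3^3*31^1 * 47^1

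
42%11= 9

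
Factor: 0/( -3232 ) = 0 =0^1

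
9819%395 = 339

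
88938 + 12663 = 101601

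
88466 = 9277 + 79189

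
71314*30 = 2139420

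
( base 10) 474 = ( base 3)122120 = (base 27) hf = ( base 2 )111011010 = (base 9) 576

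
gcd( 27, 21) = 3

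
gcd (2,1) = 1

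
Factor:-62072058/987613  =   - 2^1*3^1*11^(  -  1 )*89783^( - 1 )*10345343^1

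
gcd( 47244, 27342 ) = 186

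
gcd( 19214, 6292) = 26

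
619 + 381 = 1000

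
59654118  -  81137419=-21483301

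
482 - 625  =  - 143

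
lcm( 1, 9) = 9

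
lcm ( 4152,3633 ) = 29064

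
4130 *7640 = 31553200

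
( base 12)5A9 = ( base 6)3533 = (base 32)qh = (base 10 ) 849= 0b1101010001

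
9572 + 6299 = 15871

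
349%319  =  30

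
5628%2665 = 298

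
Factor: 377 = 13^1*29^1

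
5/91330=1/18266 = 0.00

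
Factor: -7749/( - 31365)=21/85  =  3^1 *5^( - 1 )*7^1*17^ (-1)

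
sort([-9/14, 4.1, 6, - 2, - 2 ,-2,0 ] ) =[ - 2,-2, - 2 , - 9/14, 0, 4.1, 6] 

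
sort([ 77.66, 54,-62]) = [ -62,  54, 77.66]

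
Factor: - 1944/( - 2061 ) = 2^3*3^3*229^( - 1) = 216/229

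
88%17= 3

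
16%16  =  0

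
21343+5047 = 26390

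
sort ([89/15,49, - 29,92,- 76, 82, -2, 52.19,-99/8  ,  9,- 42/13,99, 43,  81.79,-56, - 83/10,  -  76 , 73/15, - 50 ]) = [-76,-76, - 56, - 50, - 29, - 99/8, - 83/10,-42/13,-2,73/15, 89/15,  9, 43, 49, 52.19, 81.79,82,92,99] 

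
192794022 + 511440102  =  704234124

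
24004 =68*353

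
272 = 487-215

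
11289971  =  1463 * 7717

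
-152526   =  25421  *(-6 ) 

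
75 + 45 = 120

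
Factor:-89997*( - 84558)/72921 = 2^1*3^1*17^1*109^( - 1 ) * 131^1*223^( - 1)*229^1*829^1 = 2536655442/24307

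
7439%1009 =376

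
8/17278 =4/8639= 0.00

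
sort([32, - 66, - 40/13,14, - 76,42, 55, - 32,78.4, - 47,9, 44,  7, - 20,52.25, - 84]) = [- 84,-76, - 66 , - 47 , - 32, - 20, - 40/13, 7,9,14,32,42,44,52.25,55,  78.4]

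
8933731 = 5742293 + 3191438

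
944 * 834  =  787296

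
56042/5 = 56042/5 = 11208.40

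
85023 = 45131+39892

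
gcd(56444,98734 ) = 2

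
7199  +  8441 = 15640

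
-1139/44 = -26 + 5/44 = - 25.89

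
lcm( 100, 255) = 5100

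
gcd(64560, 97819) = 1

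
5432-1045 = 4387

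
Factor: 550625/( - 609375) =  - 881/975 = - 3^( - 1)*5^( - 2) * 13^ ( - 1) * 881^1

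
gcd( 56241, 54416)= 1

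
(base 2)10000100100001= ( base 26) CE5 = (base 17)1c5f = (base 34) 7BF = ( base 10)8481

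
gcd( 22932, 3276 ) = 3276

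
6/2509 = 6/2509 = 0.00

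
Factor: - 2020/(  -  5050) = 2/5 = 2^1*5^( - 1)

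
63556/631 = 63556/631 = 100.72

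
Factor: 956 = 2^2*239^1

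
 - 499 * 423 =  - 211077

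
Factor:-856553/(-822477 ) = 3^(- 1 )*17^(  -  1 ) * 16127^(-1 )*856553^1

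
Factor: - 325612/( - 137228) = 401/169 = 13^( - 2)*401^1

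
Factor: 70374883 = 17^1*4139699^1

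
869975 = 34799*25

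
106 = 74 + 32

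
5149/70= 73 +39/70  =  73.56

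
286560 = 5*57312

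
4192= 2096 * 2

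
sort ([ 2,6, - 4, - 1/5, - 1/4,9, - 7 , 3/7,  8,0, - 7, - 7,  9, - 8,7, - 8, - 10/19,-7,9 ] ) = [ - 8, - 8, - 7,  -  7,  -  7, - 7,-4,  -  10/19, - 1/4,  -  1/5,0, 3/7 , 2,  6,7,8,9,9,9]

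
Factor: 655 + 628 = 1283 =1283^1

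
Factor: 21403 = 17^1*1259^1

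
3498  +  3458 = 6956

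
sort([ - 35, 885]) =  [  -  35, 885]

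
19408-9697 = 9711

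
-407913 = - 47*8679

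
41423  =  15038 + 26385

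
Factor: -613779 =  - 3^1*109^1*1877^1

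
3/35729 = 3/35729 =0.00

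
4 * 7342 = 29368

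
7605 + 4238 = 11843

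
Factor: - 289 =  - 17^2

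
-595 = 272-867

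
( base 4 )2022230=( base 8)21254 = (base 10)8876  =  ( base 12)5178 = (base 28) b90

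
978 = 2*489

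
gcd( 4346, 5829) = 1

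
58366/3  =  19455 +1/3 = 19455.33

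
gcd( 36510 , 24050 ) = 10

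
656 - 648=8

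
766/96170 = 383/48085 = 0.01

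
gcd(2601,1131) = 3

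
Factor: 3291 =3^1 * 1097^1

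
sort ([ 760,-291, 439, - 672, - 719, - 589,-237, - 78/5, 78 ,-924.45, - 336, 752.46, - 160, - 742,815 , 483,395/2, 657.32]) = [ - 924.45, - 742, - 719, - 672, - 589,  -  336, - 291, - 237, - 160, - 78/5, 78,395/2, 439, 483,657.32, 752.46, 760,815 ]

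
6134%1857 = 563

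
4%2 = 0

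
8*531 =4248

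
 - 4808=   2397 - 7205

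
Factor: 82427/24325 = 593/175 = 5^(-2)*7^( - 1 )*593^1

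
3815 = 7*545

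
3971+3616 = 7587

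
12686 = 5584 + 7102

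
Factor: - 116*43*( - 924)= 4608912=2^4*3^1*7^1*11^1*29^1*43^1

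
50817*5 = 254085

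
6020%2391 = 1238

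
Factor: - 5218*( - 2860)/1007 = 14923480/1007 = 2^3*5^1*11^1*13^1 * 19^(-1)*53^( - 1 ) * 2609^1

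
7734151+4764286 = 12498437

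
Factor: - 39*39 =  - 1521  =  -3^2*13^2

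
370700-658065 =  - 287365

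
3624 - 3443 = 181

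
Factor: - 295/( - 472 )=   5/8=   2^ (-3)*5^1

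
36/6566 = 18/3283 = 0.01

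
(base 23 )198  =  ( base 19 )213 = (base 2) 1011101000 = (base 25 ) 14J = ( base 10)744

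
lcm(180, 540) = 540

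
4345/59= 73+38/59 = 73.64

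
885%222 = 219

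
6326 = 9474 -3148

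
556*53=29468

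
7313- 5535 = 1778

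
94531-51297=43234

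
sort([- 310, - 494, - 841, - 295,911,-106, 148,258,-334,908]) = [ - 841, -494, - 334, - 310,-295, - 106,148,258,908, 911]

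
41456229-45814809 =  - 4358580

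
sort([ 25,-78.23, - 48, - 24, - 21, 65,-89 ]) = [  -  89 ,- 78.23,-48, - 24, - 21, 25, 65 ]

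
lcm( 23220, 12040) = 325080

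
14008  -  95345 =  - 81337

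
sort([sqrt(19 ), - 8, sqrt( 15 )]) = [ - 8, sqrt (15),sqrt ( 19 )]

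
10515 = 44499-33984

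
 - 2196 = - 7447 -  - 5251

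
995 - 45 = 950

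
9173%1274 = 255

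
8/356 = 2/89  =  0.02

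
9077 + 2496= 11573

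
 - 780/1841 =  - 1 + 1061/1841 = -0.42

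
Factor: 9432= 2^3 * 3^2*131^1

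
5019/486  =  1673/162 = 10.33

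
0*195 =0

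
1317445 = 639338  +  678107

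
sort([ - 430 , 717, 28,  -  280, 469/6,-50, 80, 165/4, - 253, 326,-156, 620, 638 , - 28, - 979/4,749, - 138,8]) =[ - 430 , - 280, - 253, - 979/4, - 156, - 138 , - 50 , - 28 , 8, 28, 165/4, 469/6 , 80, 326 , 620, 638, 717,  749 ] 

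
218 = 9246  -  9028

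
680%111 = 14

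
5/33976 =5/33976 = 0.00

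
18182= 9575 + 8607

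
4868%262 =152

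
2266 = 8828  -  6562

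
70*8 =560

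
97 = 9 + 88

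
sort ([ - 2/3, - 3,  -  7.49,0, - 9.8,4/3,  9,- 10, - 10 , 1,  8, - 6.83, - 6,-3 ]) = [ - 10, -10,-9.8, - 7.49,-6.83, - 6, - 3, - 3,- 2/3, 0, 1, 4/3,  8  ,  9]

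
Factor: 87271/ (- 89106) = -2^( - 1)*3^(-1)*197^1*443^1*14851^ ( - 1 ) 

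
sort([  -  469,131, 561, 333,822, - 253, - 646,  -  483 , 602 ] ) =[-646, - 483, - 469,  -  253, 131, 333,561,602,822]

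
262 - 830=-568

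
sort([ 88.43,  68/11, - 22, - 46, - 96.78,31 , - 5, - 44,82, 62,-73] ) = [ - 96.78,- 73,  -  46,- 44, - 22,-5,68/11, 31,  62, 82,88.43 ] 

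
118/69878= 59/34939 = 0.00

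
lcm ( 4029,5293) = 269943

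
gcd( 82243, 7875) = 7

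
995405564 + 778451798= 1773857362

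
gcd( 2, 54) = 2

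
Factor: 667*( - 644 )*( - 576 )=247419648 =2^8* 3^2*7^1*23^2*29^1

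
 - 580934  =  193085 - 774019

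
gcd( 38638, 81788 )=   2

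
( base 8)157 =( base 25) 4b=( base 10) 111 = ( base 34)39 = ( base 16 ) 6F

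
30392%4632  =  2600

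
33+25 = 58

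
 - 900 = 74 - 974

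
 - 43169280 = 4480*( - 9636 ) 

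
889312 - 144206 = 745106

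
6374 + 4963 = 11337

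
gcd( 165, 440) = 55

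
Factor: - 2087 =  -2087^1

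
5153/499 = 5153/499 = 10.33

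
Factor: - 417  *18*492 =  - 2^3*3^4*41^1*139^1 = - 3692952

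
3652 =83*44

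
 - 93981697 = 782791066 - 876772763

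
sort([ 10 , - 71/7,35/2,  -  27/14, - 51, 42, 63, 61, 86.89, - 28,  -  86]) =[ - 86,-51, - 28, - 71/7,-27/14, 10 , 35/2, 42,61 , 63, 86.89 ] 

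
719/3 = 719/3 = 239.67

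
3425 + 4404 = 7829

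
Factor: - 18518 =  - 2^1*  47^1*197^1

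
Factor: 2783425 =5^2 * 111337^1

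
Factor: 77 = 7^1*11^1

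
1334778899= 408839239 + 925939660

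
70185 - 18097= 52088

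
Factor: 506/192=253/96= 2^( - 5 )*3^(- 1)*  11^1*23^1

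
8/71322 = 4/35661 = 0.00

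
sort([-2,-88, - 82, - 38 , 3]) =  [-88, - 82 ,-38,-2,  3]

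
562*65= 36530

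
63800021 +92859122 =156659143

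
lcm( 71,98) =6958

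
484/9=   484/9 = 53.78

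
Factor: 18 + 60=2^1*3^1 * 13^1 = 78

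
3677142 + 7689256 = 11366398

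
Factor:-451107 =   -  3^2*50123^1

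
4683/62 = 4683/62 = 75.53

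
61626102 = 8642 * 7131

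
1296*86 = 111456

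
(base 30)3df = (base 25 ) 4o5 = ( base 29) 3k2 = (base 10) 3105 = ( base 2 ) 110000100001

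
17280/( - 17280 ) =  - 1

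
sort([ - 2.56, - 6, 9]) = [  -  6, - 2.56, 9]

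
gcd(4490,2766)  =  2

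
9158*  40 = 366320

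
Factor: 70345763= 7699^1*9137^1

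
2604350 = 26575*98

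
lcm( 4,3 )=12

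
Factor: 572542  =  2^1*467^1*613^1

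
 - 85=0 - 85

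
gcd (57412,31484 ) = 1852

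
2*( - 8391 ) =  - 16782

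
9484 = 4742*2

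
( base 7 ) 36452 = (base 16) 2516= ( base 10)9494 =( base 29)b8b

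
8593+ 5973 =14566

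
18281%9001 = 279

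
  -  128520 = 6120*( - 21 ) 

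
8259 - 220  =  8039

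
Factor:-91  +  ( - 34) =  - 125 = -5^3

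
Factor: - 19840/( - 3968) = 5^1 =5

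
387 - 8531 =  - 8144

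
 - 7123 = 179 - 7302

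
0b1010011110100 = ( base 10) 5364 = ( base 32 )57k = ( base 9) 7320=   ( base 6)40500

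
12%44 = 12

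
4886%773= 248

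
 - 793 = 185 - 978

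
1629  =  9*181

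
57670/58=994 + 9/29 = 994.31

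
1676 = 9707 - 8031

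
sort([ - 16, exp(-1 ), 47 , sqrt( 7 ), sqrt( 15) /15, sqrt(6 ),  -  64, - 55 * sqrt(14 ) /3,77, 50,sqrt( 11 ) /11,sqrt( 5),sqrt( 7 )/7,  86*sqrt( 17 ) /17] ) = [ - 55 * sqrt(14)/3, -64, - 16, sqrt( 15 ) /15,sqrt ( 11 )/11, exp( - 1 ), sqrt( 7)/7,  sqrt( 5 ),sqrt( 6 ),sqrt( 7), 86 * sqrt( 17)/17,47, 50, 77 ]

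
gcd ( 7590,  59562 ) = 6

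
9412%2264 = 356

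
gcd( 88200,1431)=9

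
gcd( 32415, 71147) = 1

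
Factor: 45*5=3^2*5^2 = 225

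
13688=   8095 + 5593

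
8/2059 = 8/2059 = 0.00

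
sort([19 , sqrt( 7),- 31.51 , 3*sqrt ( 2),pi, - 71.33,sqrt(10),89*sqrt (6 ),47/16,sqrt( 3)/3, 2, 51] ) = [ - 71.33, - 31.51,sqrt (3)/3,2,  sqrt( 7) , 47/16,pi,sqrt (10),3*sqrt( 2),19,51,89*sqrt( 6 ) ]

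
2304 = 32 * 72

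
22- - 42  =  64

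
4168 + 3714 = 7882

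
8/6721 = 8/6721  =  0.00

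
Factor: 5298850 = 2^1  *  5^2*105977^1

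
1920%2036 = 1920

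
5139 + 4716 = 9855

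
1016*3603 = 3660648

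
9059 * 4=36236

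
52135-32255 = 19880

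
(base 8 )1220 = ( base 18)208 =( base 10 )656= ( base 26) P6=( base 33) jt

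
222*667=148074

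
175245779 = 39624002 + 135621777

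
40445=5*8089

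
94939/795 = 94939/795 =119.42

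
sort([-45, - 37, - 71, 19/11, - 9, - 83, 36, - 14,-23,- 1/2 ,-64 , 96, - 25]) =[-83,  -  71, - 64 , -45,-37, - 25, - 23,- 14, - 9,-1/2 , 19/11,36,96 ]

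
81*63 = 5103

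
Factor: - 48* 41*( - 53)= 2^4*3^1*41^1 * 53^1 = 104304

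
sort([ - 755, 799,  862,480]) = [  -  755, 480, 799,862 ] 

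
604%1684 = 604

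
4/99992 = 1/24998 = 0.00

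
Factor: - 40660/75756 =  - 95/177 = - 3^( - 1 )*5^1*19^1*59^( - 1 ) 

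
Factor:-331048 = -2^3*41381^1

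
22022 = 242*91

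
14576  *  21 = 306096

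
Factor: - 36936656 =-2^4 * 37^1*43^1*1451^1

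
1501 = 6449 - 4948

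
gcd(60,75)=15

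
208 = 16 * 13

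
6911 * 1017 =7028487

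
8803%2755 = 538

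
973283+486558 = 1459841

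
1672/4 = 418= 418.00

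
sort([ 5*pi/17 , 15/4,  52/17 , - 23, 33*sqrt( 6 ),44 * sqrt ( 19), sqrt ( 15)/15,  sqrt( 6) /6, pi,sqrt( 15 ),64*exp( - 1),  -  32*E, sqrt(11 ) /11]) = [-32 * E,- 23 , sqrt( 15)/15,sqrt(11 ) /11,  sqrt ( 6)/6,  5*pi/17, 52/17, pi,15/4 , sqrt ( 15) , 64 * exp(-1 ), 33*sqrt(6 ),44*sqrt( 19)] 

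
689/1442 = 689/1442 = 0.48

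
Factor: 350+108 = 458 = 2^1*229^1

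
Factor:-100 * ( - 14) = 1400 = 2^3 *5^2*7^1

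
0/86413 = 0= 0.00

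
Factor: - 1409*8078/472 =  - 5690951/236 = - 2^ (-2) * 7^1*59^ (-1)*577^1* 1409^1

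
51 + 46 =97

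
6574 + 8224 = 14798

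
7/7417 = 7/7417 = 0.00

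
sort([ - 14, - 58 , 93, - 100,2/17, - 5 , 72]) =[ - 100, - 58, - 14,-5, 2/17,  72,93]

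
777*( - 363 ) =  - 282051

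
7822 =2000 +5822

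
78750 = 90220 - 11470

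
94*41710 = 3920740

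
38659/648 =59 + 427/648 = 59.66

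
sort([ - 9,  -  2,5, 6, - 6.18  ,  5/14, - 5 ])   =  [  -  9,-6.18, - 5, - 2 , 5/14, 5,6 ] 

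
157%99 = 58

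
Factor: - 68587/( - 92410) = 2^(-1 )*5^( - 1)*107^1*641^1*9241^(  -  1)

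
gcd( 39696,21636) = 12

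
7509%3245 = 1019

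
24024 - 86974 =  - 62950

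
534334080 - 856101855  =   - 321767775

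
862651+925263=1787914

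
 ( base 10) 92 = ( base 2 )1011100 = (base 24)3K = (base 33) 2q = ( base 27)3b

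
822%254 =60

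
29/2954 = 29/2954 = 0.01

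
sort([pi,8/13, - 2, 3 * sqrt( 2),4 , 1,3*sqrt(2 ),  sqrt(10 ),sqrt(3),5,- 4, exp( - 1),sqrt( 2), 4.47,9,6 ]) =[ - 4, - 2,exp(  -  1 ),8/13, 1,sqrt(2 )  ,  sqrt ( 3),  pi,sqrt( 10),4,3*sqrt(2 ),3*sqrt(2 ),4.47  ,  5,6,9]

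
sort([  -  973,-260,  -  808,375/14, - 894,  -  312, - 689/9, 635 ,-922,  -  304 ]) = [ - 973, -922,  -  894,-808, - 312, - 304, - 260, - 689/9,375/14, 635 ] 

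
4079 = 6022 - 1943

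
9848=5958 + 3890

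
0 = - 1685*0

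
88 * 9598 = 844624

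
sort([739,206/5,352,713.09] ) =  [ 206/5, 352, 713.09,739] 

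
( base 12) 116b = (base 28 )2dn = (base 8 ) 3643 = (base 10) 1955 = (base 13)b75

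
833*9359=7796047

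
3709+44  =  3753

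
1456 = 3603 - 2147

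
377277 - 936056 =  - 558779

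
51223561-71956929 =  - 20733368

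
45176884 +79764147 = 124941031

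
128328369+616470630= 744798999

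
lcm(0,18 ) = 0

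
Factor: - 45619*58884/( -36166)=2^1*3^1*7^5*13^ ( - 2)*19^1*107^( - 1)*701^1 = 1343114598/18083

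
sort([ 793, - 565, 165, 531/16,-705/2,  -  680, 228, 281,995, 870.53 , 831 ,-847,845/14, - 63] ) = [ - 847, - 680, - 565, -705/2,-63,531/16 , 845/14,165, 228,  281, 793, 831 , 870.53, 995 ]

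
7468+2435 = 9903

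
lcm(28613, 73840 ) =2289040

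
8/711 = 8/711 =0.01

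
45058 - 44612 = 446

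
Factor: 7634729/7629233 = 29^(-1 )*263077^(  -  1)*7634729^1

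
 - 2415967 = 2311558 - 4727525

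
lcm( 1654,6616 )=6616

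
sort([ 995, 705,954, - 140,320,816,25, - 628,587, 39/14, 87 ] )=[ -628,-140 , 39/14,25,87, 320, 587,705, 816, 954,995]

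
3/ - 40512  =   - 1/13504  =  - 0.00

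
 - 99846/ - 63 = 11094/7 = 1584.86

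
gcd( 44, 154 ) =22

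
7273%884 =201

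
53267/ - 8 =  - 53267/8 = -6658.38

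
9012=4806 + 4206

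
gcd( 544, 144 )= 16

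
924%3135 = 924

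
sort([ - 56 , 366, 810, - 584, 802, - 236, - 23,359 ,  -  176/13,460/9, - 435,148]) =[-584, - 435,  -  236,- 56, -23, - 176/13,460/9, 148,359,366 , 802,810] 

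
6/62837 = 6/62837 = 0.00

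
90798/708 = 15133/118 = 128.25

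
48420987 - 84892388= - 36471401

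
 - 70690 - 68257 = - 138947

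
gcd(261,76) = 1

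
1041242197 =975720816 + 65521381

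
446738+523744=970482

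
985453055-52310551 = 933142504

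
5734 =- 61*( - 94) 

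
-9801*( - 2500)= 24502500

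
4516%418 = 336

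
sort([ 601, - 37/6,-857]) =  [  -  857, - 37/6 , 601]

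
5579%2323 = 933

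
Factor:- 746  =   - 2^1 *373^1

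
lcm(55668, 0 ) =0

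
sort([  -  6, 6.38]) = [ - 6, 6.38]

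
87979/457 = 87979/457 = 192.51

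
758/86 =379/43 = 8.81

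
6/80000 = 3/40000 = 0.00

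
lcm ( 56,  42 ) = 168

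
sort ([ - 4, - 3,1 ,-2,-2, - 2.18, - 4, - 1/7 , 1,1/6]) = [-4,-4,-3 ,  -  2.18, - 2, - 2,-1/7,1/6,1, 1 ]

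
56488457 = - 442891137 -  - 499379594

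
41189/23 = 1790 + 19/23 =1790.83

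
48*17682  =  848736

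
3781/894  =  4 + 205/894 = 4.23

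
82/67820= 41/33910 =0.00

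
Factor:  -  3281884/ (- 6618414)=1640942/3309207 = 2^1* 3^ (  -  1)*11^(- 1 ) * 17^3 * 167^1 * 100279^ ( - 1)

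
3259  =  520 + 2739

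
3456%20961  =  3456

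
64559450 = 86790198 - 22230748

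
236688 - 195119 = 41569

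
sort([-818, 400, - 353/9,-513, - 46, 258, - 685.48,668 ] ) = [- 818, - 685.48,-513, - 46,-353/9, 258, 400, 668] 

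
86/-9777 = -86/9777 = - 0.01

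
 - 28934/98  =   - 14467/49  =  -  295.24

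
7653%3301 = 1051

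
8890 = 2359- - 6531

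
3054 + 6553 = 9607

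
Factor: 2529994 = 2^1*1264997^1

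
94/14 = 47/7 = 6.71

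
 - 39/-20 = 39/20=1.95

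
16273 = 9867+6406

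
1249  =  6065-4816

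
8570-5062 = 3508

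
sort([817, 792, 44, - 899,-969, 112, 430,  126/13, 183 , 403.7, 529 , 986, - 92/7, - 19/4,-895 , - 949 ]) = [  -  969, - 949,-899,-895,-92/7, -19/4, 126/13, 44, 112, 183,403.7,430, 529,792,817, 986]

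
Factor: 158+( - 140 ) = 2^1 * 3^2 = 18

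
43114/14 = 21557/7= 3079.57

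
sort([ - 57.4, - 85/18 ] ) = [ - 57.4, -85/18 ]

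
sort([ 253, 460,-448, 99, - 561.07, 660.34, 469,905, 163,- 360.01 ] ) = [ - 561.07,  -  448, - 360.01, 99,163, 253,460, 469, 660.34, 905]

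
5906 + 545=6451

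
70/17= 70/17 = 4.12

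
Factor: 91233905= 5^1*7^1*2606683^1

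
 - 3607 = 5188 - 8795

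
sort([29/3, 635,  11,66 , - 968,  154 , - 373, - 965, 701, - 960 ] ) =[ - 968, - 965, - 960, - 373, 29/3,11,  66, 154, 635 , 701 ] 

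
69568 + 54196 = 123764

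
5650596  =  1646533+4004063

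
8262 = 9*918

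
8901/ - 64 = -8901/64 = - 139.08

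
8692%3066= 2560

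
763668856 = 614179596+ 149489260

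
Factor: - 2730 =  - 2^1 * 3^1 * 5^1 *7^1*13^1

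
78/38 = 39/19=2.05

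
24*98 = 2352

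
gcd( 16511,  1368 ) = 19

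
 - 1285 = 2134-3419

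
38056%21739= 16317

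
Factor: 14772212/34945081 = 2^2*7^1*13^1*17^( - 1)*163^( - 1)*12611^(-1)*40583^1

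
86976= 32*2718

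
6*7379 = 44274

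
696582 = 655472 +41110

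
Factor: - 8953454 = -2^1*2089^1* 2143^1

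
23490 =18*1305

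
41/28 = 1 + 13/28 = 1.46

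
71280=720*99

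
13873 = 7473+6400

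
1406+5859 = 7265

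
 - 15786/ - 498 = 31+58/83 = 31.70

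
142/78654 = 71/39327 = 0.00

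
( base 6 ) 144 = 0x40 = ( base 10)64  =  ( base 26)2c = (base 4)1000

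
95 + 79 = 174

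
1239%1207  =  32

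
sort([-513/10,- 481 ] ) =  [ - 481,-513/10]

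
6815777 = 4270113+2545664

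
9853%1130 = 813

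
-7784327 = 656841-8441168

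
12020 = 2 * 6010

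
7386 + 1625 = 9011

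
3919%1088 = 655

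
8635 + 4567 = 13202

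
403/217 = 1 + 6/7 = 1.86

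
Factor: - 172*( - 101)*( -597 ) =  - 2^2*3^1 * 43^1*101^1 *199^1 = - 10371084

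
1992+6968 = 8960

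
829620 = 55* 15084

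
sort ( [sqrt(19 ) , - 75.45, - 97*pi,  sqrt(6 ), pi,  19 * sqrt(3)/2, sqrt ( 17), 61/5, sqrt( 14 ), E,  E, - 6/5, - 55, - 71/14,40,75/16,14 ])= [ -97*pi, - 75.45, - 55, - 71/14, - 6/5, sqrt(6), E,E,pi, sqrt (14 ),sqrt (17 ),  sqrt(19), 75/16,61/5,14,  19*sqrt( 3 ) /2, 40 ] 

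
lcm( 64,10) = 320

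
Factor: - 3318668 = - 2^2*229^1*3623^1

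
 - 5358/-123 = 43 + 23/41 = 43.56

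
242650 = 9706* 25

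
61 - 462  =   - 401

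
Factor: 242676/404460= 3/5   =  3^1*5^( - 1)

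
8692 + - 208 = 8484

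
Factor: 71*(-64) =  - 2^6 * 71^1 = -4544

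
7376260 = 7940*929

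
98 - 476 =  - 378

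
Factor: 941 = 941^1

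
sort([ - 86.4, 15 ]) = [ - 86.4, 15] 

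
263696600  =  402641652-138945052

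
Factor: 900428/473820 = 225107/118455   =  3^( - 1) * 5^(- 1)*53^( - 1) * 149^( - 1) * 229^1 * 983^1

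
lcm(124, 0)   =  0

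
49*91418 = 4479482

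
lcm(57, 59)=3363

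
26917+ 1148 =28065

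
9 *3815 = 34335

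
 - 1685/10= -169 + 1/2 = - 168.50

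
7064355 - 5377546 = 1686809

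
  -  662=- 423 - 239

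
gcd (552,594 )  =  6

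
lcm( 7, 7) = 7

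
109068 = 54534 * 2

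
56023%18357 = 952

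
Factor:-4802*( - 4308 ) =20687016 = 2^3 * 3^1*7^4 * 359^1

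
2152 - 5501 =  - 3349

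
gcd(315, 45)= 45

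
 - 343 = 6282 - 6625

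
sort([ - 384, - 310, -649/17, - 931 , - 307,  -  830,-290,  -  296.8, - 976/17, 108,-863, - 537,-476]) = [ - 931,-863,-830,  -  537,-476, - 384, - 310, - 307, - 296.8,-290, - 976/17, - 649/17, 108 ]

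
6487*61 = 395707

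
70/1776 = 35/888 = 0.04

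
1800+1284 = 3084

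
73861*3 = 221583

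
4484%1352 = 428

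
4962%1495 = 477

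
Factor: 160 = 2^5*5^1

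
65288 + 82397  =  147685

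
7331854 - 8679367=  - 1347513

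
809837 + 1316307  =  2126144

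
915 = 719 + 196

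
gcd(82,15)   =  1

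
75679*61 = 4616419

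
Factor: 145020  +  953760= 2^2 * 3^1 * 5^1*18313^1  =  1098780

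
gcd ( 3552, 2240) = 32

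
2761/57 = 48 + 25/57 = 48.44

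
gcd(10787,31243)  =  1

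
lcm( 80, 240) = 240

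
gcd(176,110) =22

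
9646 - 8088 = 1558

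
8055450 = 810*9945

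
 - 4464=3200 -7664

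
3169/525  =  3169/525= 6.04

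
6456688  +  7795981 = 14252669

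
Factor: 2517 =3^1*839^1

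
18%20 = 18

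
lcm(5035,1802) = 171190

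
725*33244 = 24101900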